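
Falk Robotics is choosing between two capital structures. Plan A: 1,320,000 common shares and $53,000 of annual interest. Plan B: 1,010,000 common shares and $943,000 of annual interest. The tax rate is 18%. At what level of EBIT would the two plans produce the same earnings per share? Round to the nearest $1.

$3,842,677

At indifference, (EBIT − 53,000)(1 − t)/1,320,000 = (EBIT − 943,000)(1 − t)/1,010,000.
Cancelling (1 − t) and cross-multiplying: 1,010,000·(EBIT − 53,000) = 1,320,000·(EBIT − 943,000).
Solving, EBIT = (943,000·1,320,000 − 53,000·1,010,000) / (1,320,000 − 1,010,000) = 1,191,230,000,000 / 310,000 = 3,842,677.42.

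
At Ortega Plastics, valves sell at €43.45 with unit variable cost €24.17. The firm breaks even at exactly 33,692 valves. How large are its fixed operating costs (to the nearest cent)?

€649,581.76

Unit CM = price − variable cost = €43.45 − €24.17 = €19.28.
Since BE = FC / CM, FC = 33,692 × €19.28 = €649,581.76.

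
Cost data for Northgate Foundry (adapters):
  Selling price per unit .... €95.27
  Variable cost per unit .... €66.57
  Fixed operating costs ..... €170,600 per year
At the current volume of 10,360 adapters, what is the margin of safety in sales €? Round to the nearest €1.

Each unit contributes €95.27 − €66.57 = €28.70. Break-even units = €170,600 ÷ €28.70 = 5,944.25; break-even revenue = 5,944.25 × €95.27 = €566,308.78.
Actual sales revenue = 10,360 × €95.27 = €986,997.20.
Margin of safety = €986,997.20 − €566,308.78 = €420,688.

€420,688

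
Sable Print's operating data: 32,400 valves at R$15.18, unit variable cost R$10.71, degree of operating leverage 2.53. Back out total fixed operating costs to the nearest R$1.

R$87,584

At 32,400 units, contribution = 32,400 × R$4.47 = R$144,828.00.
DOL = contribution / EBIT, so EBIT = R$144,828.00 / 2.53 = R$57,244.27.
Fixed costs = CM − EBIT = R$144,828.00 − R$57,244.27 = R$87,584.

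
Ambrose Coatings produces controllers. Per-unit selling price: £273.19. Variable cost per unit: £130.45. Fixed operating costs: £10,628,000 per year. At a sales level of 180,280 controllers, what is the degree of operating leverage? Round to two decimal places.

1.70

Total contribution margin = 180,280 × £142.74 = £25,733,167.20.
Operating income = contribution − fixed costs = £25,733,167.20 − £10,628,000 = £15,105,167.20.
So DOL = total CM / EBIT = £25,733,167.20 / £15,105,167.20 = 1.7036.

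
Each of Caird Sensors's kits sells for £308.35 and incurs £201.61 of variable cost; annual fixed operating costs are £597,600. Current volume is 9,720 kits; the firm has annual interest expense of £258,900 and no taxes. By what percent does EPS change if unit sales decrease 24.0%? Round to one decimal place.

Contribution at this volume is 9,720 × £106.74 = £1,037,512.80.
Subtracting fixed costs: EBIT = £1,037,512.80 − £597,600 = £439,912.80.
Interest = £258,900.00, so EBIT − I = £181,012.80.
DCL = total CM / (EBIT − I) = £1,037,512.80 / £181,012.80 = 5.7317.
EPS therefore changes by 5.7317 × (-24.0%) = -137.6%.

-137.6%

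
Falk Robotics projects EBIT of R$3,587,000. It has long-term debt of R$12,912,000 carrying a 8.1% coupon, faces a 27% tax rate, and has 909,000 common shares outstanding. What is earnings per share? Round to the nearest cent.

Interest = R$1,045,872.00, so EBT = R$3,587,000 − R$1,045,872.00 = R$2,541,128.00.
Net income = R$2,541,128.00 × (1 − 0.27) = R$1,855,023.44.
EPS = R$1,855,023.44 ÷ 909,000 = R$2.04.

R$2.04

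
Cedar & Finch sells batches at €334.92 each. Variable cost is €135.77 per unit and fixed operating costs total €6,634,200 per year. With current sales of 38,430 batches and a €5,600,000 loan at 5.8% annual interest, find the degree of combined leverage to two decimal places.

11.02

Total contribution margin = 38,430 × €199.15 = €7,653,334.50.
Operating income = contribution − fixed costs = €7,653,334.50 − €6,634,200 = €1,019,134.50. Interest = €324,800.00.
DOL = €7,653,334.50 ÷ €1,019,134.50 = 7.5096; DFL = €1,019,134.50 ÷ €694,334.50 = 1.4678.
Combined leverage = 7.5096 × 1.4678 = 11.0226.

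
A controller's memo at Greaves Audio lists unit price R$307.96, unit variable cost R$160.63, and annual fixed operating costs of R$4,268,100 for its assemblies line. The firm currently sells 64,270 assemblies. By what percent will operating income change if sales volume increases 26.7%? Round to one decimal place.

+48.6%

At 64,270 units, contribution = 64,270 × R$147.33 = R$9,468,899.10.
Subtracting fixed costs: EBIT = R$9,468,899.10 − R$4,268,100 = R$5,200,799.10.
Degree of operating leverage = R$9,468,899.10 / R$5,200,799.10 = 1.8207.
So EBIT moves 1.8207 × (+26.7%) = +48.6%.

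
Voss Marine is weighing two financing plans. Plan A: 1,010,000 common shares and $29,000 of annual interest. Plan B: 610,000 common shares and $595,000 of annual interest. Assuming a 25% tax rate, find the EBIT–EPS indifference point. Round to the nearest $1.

$1,458,150

At indifference, (EBIT − 29,000)(1 − t)/1,010,000 = (EBIT − 595,000)(1 − t)/610,000.
Cancelling (1 − t) and cross-multiplying: 610,000·(EBIT − 29,000) = 1,010,000·(EBIT − 595,000).
EBIT × (1,010,000 − 610,000) = 595,000 × 1,010,000 − 29,000 × 610,000 = 583,260,000,000, so EBIT = 583,260,000,000 ÷ 400,000 = 1,458,150.00.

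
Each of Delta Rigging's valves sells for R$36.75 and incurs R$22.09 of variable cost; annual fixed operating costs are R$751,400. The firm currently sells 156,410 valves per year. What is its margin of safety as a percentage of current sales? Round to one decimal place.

67.2%

Each unit contributes R$36.75 − R$22.09 = R$14.66. Break-even units = R$751,400 ÷ R$14.66 = 51,255.12; break-even revenue = 51,255.12 × R$36.75 = R$1,883,625.51.
Actual sales revenue = 156,410 × R$36.75 = R$5,748,067.50.
Margin of safety = (R$5,748,067.50 − R$1,883,625.51) ÷ R$5,748,067.50 = 67.2%.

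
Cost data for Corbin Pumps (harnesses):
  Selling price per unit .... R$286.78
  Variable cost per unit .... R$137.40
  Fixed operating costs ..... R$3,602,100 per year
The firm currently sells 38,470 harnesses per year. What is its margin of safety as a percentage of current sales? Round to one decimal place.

Contribution margin per unit = R$286.78 − R$137.40 = R$149.38. Break-even units = R$3,602,100 ÷ R$149.38 = 24,113.67; break-even revenue = 24,113.67 × R$286.78 = R$6,915,318.24.
Actual sales revenue = 38,470 × R$286.78 = R$11,032,426.60.
Margin of safety = (R$11,032,426.60 − R$6,915,318.24) ÷ R$11,032,426.60 = 37.3%.

37.3%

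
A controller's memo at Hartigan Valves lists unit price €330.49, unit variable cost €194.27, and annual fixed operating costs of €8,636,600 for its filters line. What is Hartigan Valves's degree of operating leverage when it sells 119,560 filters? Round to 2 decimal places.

2.13

Total contribution margin = 119,560 × €136.22 = €16,286,463.20.
Operating income = contribution − fixed costs = €16,286,463.20 − €8,636,600 = €7,649,863.20.
So DOL = total CM / EBIT = €16,286,463.20 / €7,649,863.20 = 2.1290.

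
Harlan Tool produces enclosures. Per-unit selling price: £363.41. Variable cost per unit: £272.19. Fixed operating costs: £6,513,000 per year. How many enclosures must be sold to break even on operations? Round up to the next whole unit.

71,399 enclosures

Each unit contributes £363.41 − £272.19 = £91.22.
Break-even Q = £6,513,000 / £91.22 = 71,398.82 → 71,399 enclosures.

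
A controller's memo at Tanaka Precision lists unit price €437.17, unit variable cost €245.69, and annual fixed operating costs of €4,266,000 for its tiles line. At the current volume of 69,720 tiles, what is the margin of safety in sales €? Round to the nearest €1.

Unit CM = price − variable cost = €437.17 − €245.69 = €191.48. Break-even units = €4,266,000 ÷ €191.48 = 22,279.09; break-even revenue = 22,279.09 × €437.17 = €9,739,749.43.
Current sales = 69,720 × €437.17 = €30,479,492.40.
Margin of safety = €30,479,492.40 − €9,739,749.43 = €20,739,743.

€20,739,743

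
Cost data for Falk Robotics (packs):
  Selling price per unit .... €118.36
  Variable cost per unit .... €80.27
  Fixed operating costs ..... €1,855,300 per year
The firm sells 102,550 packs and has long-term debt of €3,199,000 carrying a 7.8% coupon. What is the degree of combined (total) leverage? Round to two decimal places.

Total contribution margin = 102,550 × €38.09 = €3,906,129.50.
EBIT = €3,906,129.50 − €1,855,300 = €2,050,829.50. Interest = €249,522.00.
DOL = €3,906,129.50 ÷ €2,050,829.50 = 1.9047; DFL = €2,050,829.50 ÷ €1,801,307.50 = 1.1385.
Combined leverage = 1.9047 × 1.1385 = 2.1685.

2.17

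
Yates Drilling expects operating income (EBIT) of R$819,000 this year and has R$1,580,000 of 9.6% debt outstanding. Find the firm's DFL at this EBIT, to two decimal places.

1.23

Interest = R$151,680.00.
Degree of financial leverage = EBIT / (EBIT − interest) = R$819,000 / R$667,320.00 = 1.2273.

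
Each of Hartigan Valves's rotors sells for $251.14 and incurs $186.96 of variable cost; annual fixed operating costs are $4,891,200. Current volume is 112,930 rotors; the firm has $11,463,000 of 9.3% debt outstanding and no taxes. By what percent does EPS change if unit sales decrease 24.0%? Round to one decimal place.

Contribution at this volume is 112,930 × $64.18 = $7,247,847.40.
Operating income = contribution − fixed costs = $7,247,847.40 − $4,891,200 = $2,356,647.40.
After interest of $1,066,059.00, pre-tax earnings = $1,290,588.40.
Degree of combined leverage = contribution ÷ (EBIT − I) = $7,247,847.40 ÷ $1,290,588.40 = 5.6159.
%ΔEPS = DCL × %ΔSales = 5.6159 × -24.0% = -134.8%.

-134.8%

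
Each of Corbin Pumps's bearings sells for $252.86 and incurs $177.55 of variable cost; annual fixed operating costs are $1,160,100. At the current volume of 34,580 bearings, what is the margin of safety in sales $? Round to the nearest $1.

$4,848,760

Contribution margin per unit = $252.86 − $177.55 = $75.31. Break-even units = $1,160,100 ÷ $75.31 = 15,404.33; break-even revenue = 15,404.33 × $252.86 = $3,895,138.57.
Current sales = 34,580 × $252.86 = $8,743,898.80.
Margin of safety = $8,743,898.80 − $3,895,138.57 = $4,848,760.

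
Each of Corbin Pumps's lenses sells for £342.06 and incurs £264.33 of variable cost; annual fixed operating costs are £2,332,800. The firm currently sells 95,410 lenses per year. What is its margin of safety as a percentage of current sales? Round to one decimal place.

Contribution margin per unit = £342.06 − £264.33 = £77.73. Break-even units = £2,332,800 ÷ £77.73 = 30,011.58; break-even revenue = 30,011.58 × £342.06 = £10,265,760.56.
Actual sales revenue = 95,410 × £342.06 = £32,635,944.60.
Margin of safety = (£32,635,944.60 − £10,265,760.56) ÷ £32,635,944.60 = 68.5%.

68.5%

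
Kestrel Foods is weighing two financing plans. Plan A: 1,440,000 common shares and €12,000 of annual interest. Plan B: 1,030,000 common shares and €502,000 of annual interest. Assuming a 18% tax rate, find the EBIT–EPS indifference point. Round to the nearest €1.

€1,732,976

Set EPS_A = EPS_B: (EBIT − €12,000)(1 − 0.18) ÷ 1,440,000 = (EBIT − €502,000)(1 − 0.18) ÷ 1,030,000.
Cancelling (1 − t) and cross-multiplying: 1,030,000·(EBIT − 12,000) = 1,440,000·(EBIT − 502,000).
EBIT × (1,440,000 − 1,030,000) = 502,000 × 1,440,000 − 12,000 × 1,030,000 = 710,520,000,000, so EBIT = 710,520,000,000 ÷ 410,000 = 1,732,975.61.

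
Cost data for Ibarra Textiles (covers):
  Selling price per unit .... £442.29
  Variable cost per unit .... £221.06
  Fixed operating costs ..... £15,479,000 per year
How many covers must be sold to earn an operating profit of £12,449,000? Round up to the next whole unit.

126,240 covers

Unit CM = price − variable cost = £442.29 − £221.06 = £221.23.
Need Q such that Q × £221.23 − £15,479,000 = £12,449,000, i.e. Q = £27,928,000 / £221.23 = 126,239.66 → 126,240.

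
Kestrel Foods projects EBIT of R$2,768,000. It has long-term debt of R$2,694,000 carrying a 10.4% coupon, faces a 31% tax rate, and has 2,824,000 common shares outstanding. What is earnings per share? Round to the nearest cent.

Pre-tax income = R$2,768,000 − R$280,176.00 = R$2,487,824.00.
After tax at 31%: net income = R$2,487,824.00 × 0.69 = R$1,716,598.56.
Per share: R$1,716,598.56 / 2,824,000 shares = R$0.61.

R$0.61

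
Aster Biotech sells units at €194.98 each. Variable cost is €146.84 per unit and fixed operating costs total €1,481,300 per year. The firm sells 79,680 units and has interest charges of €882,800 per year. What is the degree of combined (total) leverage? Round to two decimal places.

2.61

Total contribution margin = 79,680 × €48.14 = €3,835,795.20.
EBIT = €3,835,795.20 − €1,481,300 = €2,354,495.20. Interest = €882,800.00.
DOL = €3,835,795.20 ÷ €2,354,495.20 = 1.6291; DFL = €2,354,495.20 ÷ €1,471,695.20 = 1.5999.
DCL = DOL × DFL = 1.6291 × 1.5999 = 2.6064.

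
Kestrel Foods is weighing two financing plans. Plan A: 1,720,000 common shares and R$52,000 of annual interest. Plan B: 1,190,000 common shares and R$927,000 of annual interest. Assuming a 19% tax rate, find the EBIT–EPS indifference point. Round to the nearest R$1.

R$2,891,623

At indifference, (EBIT − 52,000)(1 − t)/1,720,000 = (EBIT − 927,000)(1 − t)/1,190,000.
The (1 − t) factor cancels: (EBIT − 52,000) × 1,190,000 = (EBIT − 927,000) × 1,720,000.
EBIT × (1,720,000 − 1,190,000) = 927,000 × 1,720,000 − 52,000 × 1,190,000 = 1,532,560,000,000, so EBIT = 1,532,560,000,000 ÷ 530,000 = 2,891,622.64.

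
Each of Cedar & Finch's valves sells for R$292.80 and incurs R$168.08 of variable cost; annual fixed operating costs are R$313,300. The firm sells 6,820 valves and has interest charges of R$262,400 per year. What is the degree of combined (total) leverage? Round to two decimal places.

At 6,820 units, contribution = 6,820 × R$124.72 = R$850,590.40.
EBIT = R$850,590.40 − R$313,300 = R$537,290.40. Interest = R$262,400.00, so EBIT − I = R$274,890.40.
DCL = contribution ÷ (EBIT − I) = R$850,590.40 ÷ R$274,890.40 = 3.0943.

3.09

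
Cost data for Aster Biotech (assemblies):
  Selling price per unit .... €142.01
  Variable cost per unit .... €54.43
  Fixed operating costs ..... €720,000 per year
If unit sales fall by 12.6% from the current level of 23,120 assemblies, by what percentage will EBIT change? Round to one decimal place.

-19.6%

At 23,120 units, contribution = 23,120 × €87.58 = €2,024,849.60.
EBIT = €2,024,849.60 − €720,000 = €1,304,849.60.
DOL = contribution ÷ EBIT = €2,024,849.60 ÷ €1,304,849.60 = 1.5518.
Operating income changes by 1.5518 × -12.6% = -19.6%.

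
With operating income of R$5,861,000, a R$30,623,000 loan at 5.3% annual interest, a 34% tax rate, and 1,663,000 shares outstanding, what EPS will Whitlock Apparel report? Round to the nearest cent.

Interest = R$1,623,019.00, so EBT = R$5,861,000 − R$1,623,019.00 = R$4,237,981.00.
After tax at 34%: net income = R$4,237,981.00 × 0.66 = R$2,797,067.46.
Per share: R$2,797,067.46 / 1,663,000 shares = R$1.68.

R$1.68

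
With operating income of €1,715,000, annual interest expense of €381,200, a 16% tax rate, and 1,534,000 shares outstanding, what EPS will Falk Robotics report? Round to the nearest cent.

Pre-tax income = €1,715,000 − €381,200.00 = €1,333,800.00.
Net income = €1,333,800.00 × (1 − 0.16) = €1,120,392.00.
Per share: €1,120,392.00 / 1,534,000 shares = €0.73.

€0.73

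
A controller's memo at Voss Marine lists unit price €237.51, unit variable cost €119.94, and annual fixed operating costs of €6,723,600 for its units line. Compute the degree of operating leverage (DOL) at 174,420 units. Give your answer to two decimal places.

1.49

At 174,420 units, contribution = 174,420 × €117.57 = €20,506,559.40.
EBIT = €20,506,559.40 − €6,723,600 = €13,782,959.40.
So DOL = total CM / EBIT = €20,506,559.40 / €13,782,959.40 = 1.4878.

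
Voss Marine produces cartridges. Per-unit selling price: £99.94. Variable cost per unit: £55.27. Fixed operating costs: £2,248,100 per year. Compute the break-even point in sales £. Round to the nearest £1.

£5,029,665

CM per unit = £99.94 − £55.27 = £44.67; CM ratio = £44.67 / £99.94 = 0.4470.
Break-even sales = FC ÷ CM ratio = £2,248,100 × £99.94 / £44.67 = £5,029,665.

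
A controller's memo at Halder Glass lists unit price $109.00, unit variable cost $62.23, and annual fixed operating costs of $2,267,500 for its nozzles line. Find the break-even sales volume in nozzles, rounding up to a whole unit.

Unit CM = price − variable cost = $109.00 − $62.23 = $46.77.
Units to break even: $2,267,500 ÷ $46.77 = 48,481.93, rounded up to 48,482.

48,482 nozzles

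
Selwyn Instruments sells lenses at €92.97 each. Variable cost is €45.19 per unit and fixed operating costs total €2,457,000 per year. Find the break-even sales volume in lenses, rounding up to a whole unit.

51,424 lenses

Contribution margin per unit = €92.97 − €45.19 = €47.78.
Break-even Q = €2,457,000 / €47.78 = 51,423.19 → 51,424 lenses.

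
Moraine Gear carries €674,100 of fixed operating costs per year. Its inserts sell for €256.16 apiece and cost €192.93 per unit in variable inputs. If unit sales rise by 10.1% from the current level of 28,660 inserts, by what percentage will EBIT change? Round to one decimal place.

At 28,660 units, contribution = 28,660 × €63.23 = €1,812,171.80.
Operating income = contribution − fixed costs = €1,812,171.80 − €674,100 = €1,138,071.80.
DOL = contribution ÷ EBIT = €1,812,171.80 ÷ €1,138,071.80 = 1.5923.
Operating income changes by 1.5923 × +10.1% = +16.1%.

+16.1%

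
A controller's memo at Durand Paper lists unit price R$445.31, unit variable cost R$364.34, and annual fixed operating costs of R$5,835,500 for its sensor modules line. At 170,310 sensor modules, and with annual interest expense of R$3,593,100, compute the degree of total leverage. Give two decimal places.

Total contribution margin = 170,310 × R$80.97 = R$13,790,000.70.
EBIT = R$13,790,000.70 − R$5,835,500 = R$7,954,500.70. Interest = R$3,593,100.00, so EBIT − I = R$4,361,400.70.
Degree of total leverage = total CM / (EBIT − interest) = R$13,790,000.70 / R$4,361,400.70 = 3.1618.

3.16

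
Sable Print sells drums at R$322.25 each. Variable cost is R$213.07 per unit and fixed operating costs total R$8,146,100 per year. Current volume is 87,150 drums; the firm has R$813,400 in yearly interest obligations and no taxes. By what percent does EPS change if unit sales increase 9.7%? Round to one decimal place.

+166.1%

At 87,150 units, contribution = 87,150 × R$109.18 = R$9,515,037.00.
Subtracting fixed costs: EBIT = R$9,515,037.00 − R$8,146,100 = R$1,368,937.00.
After interest of R$813,400.00, pre-tax earnings = R$555,537.00.
Degree of combined leverage = contribution ÷ (EBIT − I) = R$9,515,037.00 ÷ R$555,537.00 = 17.1276.
%ΔEPS = DCL × %ΔSales = 17.1276 × +9.7% = +166.1%.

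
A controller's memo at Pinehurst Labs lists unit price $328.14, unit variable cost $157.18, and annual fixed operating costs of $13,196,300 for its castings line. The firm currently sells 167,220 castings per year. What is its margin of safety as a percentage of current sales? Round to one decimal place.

53.8%

Contribution margin per unit = $328.14 − $157.18 = $170.96. Break-even units = $13,196,300 ÷ $170.96 = 77,189.40; break-even revenue = 77,189.40 × $328.14 = $25,328,930.05.
Actual sales revenue = 167,220 × $328.14 = $54,871,570.80.
Margin of safety = ($54,871,570.80 − $25,328,930.05) ÷ $54,871,570.80 = 53.8%.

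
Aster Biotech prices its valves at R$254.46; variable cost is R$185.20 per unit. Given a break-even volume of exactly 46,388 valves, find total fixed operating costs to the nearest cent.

R$3,212,832.88

Unit CM = price − variable cost = R$254.46 − R$185.20 = R$69.26.
Fixed costs = break-even units × CM = 46,388 × R$69.26 = R$3,212,832.88.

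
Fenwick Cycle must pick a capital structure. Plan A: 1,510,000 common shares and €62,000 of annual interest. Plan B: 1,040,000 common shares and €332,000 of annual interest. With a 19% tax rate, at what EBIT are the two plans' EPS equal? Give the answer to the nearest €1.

Set EPS_A = EPS_B: (EBIT − €62,000)(1 − 0.19) ÷ 1,510,000 = (EBIT − €332,000)(1 − 0.19) ÷ 1,040,000.
Cancelling (1 − t) and cross-multiplying: 1,040,000·(EBIT − 62,000) = 1,510,000·(EBIT − 332,000).
Solving, EBIT = (332,000·1,510,000 − 62,000·1,040,000) / (1,510,000 − 1,040,000) = 436,840,000,000 / 470,000 = 929,446.81.

€929,447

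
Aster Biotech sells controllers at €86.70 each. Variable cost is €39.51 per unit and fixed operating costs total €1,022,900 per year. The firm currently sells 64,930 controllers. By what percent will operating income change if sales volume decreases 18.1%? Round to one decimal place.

-27.2%

Total contribution margin = 64,930 × €47.19 = €3,064,046.70.
Operating income = contribution − fixed costs = €3,064,046.70 − €1,022,900 = €2,041,146.70.
DOL = contribution ÷ EBIT = €3,064,046.70 ÷ €2,041,146.70 = 1.5011.
%ΔEBIT = DOL × %ΔSales = 1.5011 × -18.1% = -27.2%.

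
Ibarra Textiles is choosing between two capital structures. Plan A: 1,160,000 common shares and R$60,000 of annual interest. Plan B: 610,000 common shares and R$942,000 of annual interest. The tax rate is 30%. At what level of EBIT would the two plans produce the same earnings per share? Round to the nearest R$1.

Set EPS_A = EPS_B: (EBIT − R$60,000)(1 − 0.30) ÷ 1,160,000 = (EBIT − R$942,000)(1 − 0.30) ÷ 610,000.
The (1 − t) factor cancels: (EBIT − 60,000) × 610,000 = (EBIT − 942,000) × 1,160,000.
Solving, EBIT = (942,000·1,160,000 − 60,000·610,000) / (1,160,000 − 610,000) = 1,056,120,000,000 / 550,000 = 1,920,218.18.

R$1,920,218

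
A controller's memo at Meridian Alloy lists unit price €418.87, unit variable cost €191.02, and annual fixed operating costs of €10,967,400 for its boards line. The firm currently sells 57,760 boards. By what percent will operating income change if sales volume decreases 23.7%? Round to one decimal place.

Total contribution margin = 57,760 × €227.85 = €13,160,616.00.
Subtracting fixed costs: EBIT = €13,160,616.00 − €10,967,400 = €2,193,216.00.
DOL = contribution ÷ EBIT = €13,160,616.00 ÷ €2,193,216.00 = 6.0006.
So EBIT moves 6.0006 × (-23.7%) = -142.2%.

-142.2%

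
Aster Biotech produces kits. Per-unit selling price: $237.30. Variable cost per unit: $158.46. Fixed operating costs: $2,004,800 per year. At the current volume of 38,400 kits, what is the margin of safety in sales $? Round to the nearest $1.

$3,078,086

Unit CM = price − variable cost = $237.30 − $158.46 = $78.84. Break-even units = $2,004,800 ÷ $78.84 = 25,428.72; break-even revenue = 25,428.72 × $237.30 = $6,034,234.40.
Current sales = 38,400 × $237.30 = $9,112,320.00.
Margin of safety = $9,112,320.00 − $6,034,234.40 = $3,078,086.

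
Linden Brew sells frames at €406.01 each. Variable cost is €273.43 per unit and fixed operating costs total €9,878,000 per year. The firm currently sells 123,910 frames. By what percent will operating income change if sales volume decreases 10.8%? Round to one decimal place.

Total contribution margin = 123,910 × €132.58 = €16,427,987.80.
EBIT = €16,427,987.80 − €9,878,000 = €6,549,987.80.
Degree of operating leverage = €16,427,987.80 / €6,549,987.80 = 2.5081.
So EBIT moves 2.5081 × (-10.8%) = -27.1%.

-27.1%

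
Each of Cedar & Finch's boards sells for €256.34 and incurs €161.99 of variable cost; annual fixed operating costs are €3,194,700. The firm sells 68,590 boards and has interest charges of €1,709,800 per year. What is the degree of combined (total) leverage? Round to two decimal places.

Contribution at this volume is 68,590 × €94.35 = €6,471,466.50.
Subtracting fixed costs: EBIT = €6,471,466.50 − €3,194,700 = €3,276,766.50. Interest = €1,709,800.00.
DOL = €6,471,466.50 ÷ €3,276,766.50 = 1.9750; DFL = €3,276,766.50 ÷ €1,566,966.50 = 2.0912.
Combined leverage = 1.9750 × 2.0912 = 4.1301.

4.13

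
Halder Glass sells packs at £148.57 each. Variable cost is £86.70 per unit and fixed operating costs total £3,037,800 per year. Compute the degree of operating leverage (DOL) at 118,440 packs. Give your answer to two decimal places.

At 118,440 units, contribution = 118,440 × £61.87 = £7,327,882.80.
Operating income = contribution − fixed costs = £7,327,882.80 − £3,037,800 = £4,290,082.80.
DOL = contribution ÷ EBIT = £7,327,882.80 ÷ £4,290,082.80 = 1.7081.

1.71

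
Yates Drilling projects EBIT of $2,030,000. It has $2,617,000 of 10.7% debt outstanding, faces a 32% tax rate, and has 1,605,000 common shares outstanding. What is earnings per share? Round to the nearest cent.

$0.74

Interest = $280,019.00, so EBT = $2,030,000 − $280,019.00 = $1,749,981.00.
Net income = $1,749,981.00 × (1 − 0.32) = $1,189,987.08.
Per share: $1,189,987.08 / 1,605,000 shares = $0.74.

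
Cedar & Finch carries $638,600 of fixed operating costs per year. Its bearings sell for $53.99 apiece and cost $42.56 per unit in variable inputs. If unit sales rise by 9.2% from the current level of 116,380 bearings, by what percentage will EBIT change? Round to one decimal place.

+17.7%

At 116,380 units, contribution = 116,380 × $11.43 = $1,330,223.40.
Subtracting fixed costs: EBIT = $1,330,223.40 − $638,600 = $691,623.40.
DOL = contribution ÷ EBIT = $1,330,223.40 ÷ $691,623.40 = 1.9233.
Operating income changes by 1.9233 × +9.2% = +17.7%.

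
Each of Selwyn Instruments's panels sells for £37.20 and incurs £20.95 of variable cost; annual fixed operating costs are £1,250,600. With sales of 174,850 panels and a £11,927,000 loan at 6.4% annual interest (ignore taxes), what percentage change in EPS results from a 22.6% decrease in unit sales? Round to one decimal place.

Total contribution margin = 174,850 × £16.25 = £2,841,312.50.
Subtracting fixed costs: EBIT = £2,841,312.50 − £1,250,600 = £1,590,712.50.
Interest = £763,328.00, so EBIT − I = £827,384.50.
DCL = total CM / (EBIT − I) = £2,841,312.50 / £827,384.50 = 3.4341.
EPS therefore changes by 3.4341 × (-22.6%) = -77.6%.

-77.6%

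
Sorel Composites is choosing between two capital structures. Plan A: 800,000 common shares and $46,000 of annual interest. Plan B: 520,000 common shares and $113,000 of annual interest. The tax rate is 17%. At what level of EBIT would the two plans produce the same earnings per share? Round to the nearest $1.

Set EPS_A = EPS_B: (EBIT − $46,000)(1 − 0.17) ÷ 800,000 = (EBIT − $113,000)(1 − 0.17) ÷ 520,000.
The (1 − t) factor cancels: (EBIT − 46,000) × 520,000 = (EBIT − 113,000) × 800,000.
EBIT × (800,000 − 520,000) = 113,000 × 800,000 − 46,000 × 520,000 = 66,480,000,000, so EBIT = 66,480,000,000 ÷ 280,000 = 237,428.57.

$237,429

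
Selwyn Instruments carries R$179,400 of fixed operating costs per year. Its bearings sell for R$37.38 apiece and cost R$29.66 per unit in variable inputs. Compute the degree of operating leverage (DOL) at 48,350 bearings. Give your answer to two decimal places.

1.93

Contribution at this volume is 48,350 × R$7.72 = R$373,262.00.
Operating income = contribution − fixed costs = R$373,262.00 − R$179,400 = R$193,862.00.
So DOL = total CM / EBIT = R$373,262.00 / R$193,862.00 = 1.9254.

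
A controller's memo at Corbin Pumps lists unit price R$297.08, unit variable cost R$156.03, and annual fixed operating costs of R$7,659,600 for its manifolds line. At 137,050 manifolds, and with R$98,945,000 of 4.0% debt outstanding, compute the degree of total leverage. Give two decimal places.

2.51

Total contribution margin = 137,050 × R$141.05 = R$19,330,902.50.
EBIT = R$19,330,902.50 − R$7,659,600 = R$11,671,302.50. Interest = R$3,957,800.00, so EBIT − I = R$7,713,502.50.
Degree of total leverage = total CM / (EBIT − interest) = R$19,330,902.50 / R$7,713,502.50 = 2.5061.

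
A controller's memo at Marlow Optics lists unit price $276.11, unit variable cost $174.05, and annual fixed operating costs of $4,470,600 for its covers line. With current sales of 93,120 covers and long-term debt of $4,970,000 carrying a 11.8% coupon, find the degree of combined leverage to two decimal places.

2.14

Contribution at this volume is 93,120 × $102.06 = $9,503,827.20.
Operating income = contribution − fixed costs = $9,503,827.20 − $4,470,600 = $5,033,227.20. Interest = $586,460.00.
DOL = $9,503,827.20 ÷ $5,033,227.20 = 1.8882; DFL = $5,033,227.20 ÷ $4,446,767.20 = 1.1319.
Combined leverage = 1.8882 × 1.1319 = 2.1373.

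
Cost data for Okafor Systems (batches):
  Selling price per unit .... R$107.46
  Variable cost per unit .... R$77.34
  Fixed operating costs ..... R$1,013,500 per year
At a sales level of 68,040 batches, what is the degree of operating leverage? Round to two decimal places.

1.98

Total contribution margin = 68,040 × R$30.12 = R$2,049,364.80.
Operating income = contribution − fixed costs = R$2,049,364.80 − R$1,013,500 = R$1,035,864.80.
Degree of operating leverage = R$2,049,364.80 / R$1,035,864.80 = 1.9784.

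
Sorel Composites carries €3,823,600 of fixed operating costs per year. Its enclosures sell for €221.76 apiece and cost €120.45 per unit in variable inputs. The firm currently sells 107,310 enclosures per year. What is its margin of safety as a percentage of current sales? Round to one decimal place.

Contribution margin per unit = €221.76 − €120.45 = €101.31. Break-even units = €3,823,600 ÷ €101.31 = 37,741.59; break-even revenue = 37,741.59 × €221.76 = €8,369,573.94.
Current sales = 107,310 × €221.76 = €23,797,065.60.
Margin of safety = (€23,797,065.60 − €8,369,573.94) ÷ €23,797,065.60 = 64.8%.

64.8%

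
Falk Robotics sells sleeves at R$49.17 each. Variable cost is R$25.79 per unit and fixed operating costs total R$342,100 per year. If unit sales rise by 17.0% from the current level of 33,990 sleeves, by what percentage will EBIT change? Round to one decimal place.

+29.8%

At 33,990 units, contribution = 33,990 × R$23.38 = R$794,686.20.
Subtracting fixed costs: EBIT = R$794,686.20 − R$342,100 = R$452,586.20.
Degree of operating leverage = R$794,686.20 / R$452,586.20 = 1.7559.
Operating income changes by 1.7559 × +17.0% = +29.8%.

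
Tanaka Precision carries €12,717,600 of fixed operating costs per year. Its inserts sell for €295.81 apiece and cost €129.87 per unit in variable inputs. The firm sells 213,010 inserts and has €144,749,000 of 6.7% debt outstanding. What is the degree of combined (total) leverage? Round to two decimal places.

2.73

Contribution at this volume is 213,010 × €165.94 = €35,346,879.40.
EBIT = €35,346,879.40 − €12,717,600 = €22,629,279.40. Interest = €9,698,183.00, so EBIT − I = €12,931,096.40.
DCL = contribution ÷ (EBIT − I) = €35,346,879.40 ÷ €12,931,096.40 = 2.7335.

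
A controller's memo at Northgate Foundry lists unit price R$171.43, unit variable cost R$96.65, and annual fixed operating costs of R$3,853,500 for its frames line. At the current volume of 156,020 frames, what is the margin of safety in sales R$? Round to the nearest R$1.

R$17,912,522

Unit CM = price − variable cost = R$171.43 − R$96.65 = R$74.78. Break-even units = R$3,853,500 ÷ R$74.78 = 51,531.16; break-even revenue = 51,531.16 × R$171.43 = R$8,833,986.43.
Current sales = 156,020 × R$171.43 = R$26,746,508.60.
Margin of safety = R$26,746,508.60 − R$8,833,986.43 = R$17,912,522.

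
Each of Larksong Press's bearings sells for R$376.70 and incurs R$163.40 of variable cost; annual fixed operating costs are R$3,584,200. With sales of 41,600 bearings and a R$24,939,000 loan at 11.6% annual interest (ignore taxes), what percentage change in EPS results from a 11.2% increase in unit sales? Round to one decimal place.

At 41,600 units, contribution = 41,600 × R$213.30 = R$8,873,280.00.
Operating income = contribution − fixed costs = R$8,873,280.00 − R$3,584,200 = R$5,289,080.00.
After interest of R$2,892,924.00, pre-tax earnings = R$2,396,156.00.
Degree of combined leverage = contribution ÷ (EBIT − I) = R$8,873,280.00 ÷ R$2,396,156.00 = 3.7031.
EPS therefore changes by 3.7031 × (+11.2%) = +41.5%.

+41.5%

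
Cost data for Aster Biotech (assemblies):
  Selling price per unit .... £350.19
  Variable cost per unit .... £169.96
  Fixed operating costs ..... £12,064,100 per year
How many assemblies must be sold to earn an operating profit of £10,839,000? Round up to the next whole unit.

127,078 assemblies

Contribution margin per unit = £350.19 − £169.96 = £180.23.
Units = (FC + target) / CM = (£12,064,100 + £10,839,000) / £180.23 = 127,077.07, so 127,078 assemblies.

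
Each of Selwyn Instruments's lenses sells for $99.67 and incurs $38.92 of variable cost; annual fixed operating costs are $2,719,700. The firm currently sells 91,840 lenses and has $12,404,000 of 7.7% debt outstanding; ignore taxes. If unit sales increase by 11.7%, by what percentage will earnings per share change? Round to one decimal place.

+34.3%

At 91,840 units, contribution = 91,840 × $60.75 = $5,579,280.00.
Subtracting fixed costs: EBIT = $5,579,280.00 − $2,719,700 = $2,859,580.00.
Interest = $955,108.00, so EBIT − I = $1,904,472.00.
DCL = total CM / (EBIT − I) = $5,579,280.00 / $1,904,472.00 = 2.9296.
EPS therefore changes by 2.9296 × (+11.7%) = +34.3%.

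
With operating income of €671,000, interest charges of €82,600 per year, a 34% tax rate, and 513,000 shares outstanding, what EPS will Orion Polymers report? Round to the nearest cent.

€0.76

Interest = €82,600.00, so EBT = €671,000 − €82,600.00 = €588,400.00.
Net income = €588,400.00 × (1 − 0.34) = €388,344.00.
Per share: €388,344.00 / 513,000 shares = €0.76.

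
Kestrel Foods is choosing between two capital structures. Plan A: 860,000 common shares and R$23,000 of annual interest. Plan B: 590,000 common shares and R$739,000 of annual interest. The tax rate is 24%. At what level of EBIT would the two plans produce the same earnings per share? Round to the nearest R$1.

Set EPS_A = EPS_B: (EBIT − R$23,000)(1 − 0.24) ÷ 860,000 = (EBIT − R$739,000)(1 − 0.24) ÷ 590,000.
The (1 − t) factor cancels: (EBIT − 23,000) × 590,000 = (EBIT − 739,000) × 860,000.
Solving, EBIT = (739,000·860,000 − 23,000·590,000) / (860,000 − 590,000) = 621,970,000,000 / 270,000 = 2,303,592.59.

R$2,303,593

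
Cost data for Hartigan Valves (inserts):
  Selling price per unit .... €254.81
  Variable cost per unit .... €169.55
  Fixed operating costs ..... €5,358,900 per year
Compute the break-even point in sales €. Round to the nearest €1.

€16,015,732

Contribution margin per unit = €254.81 − €169.55 = €85.26, a CM ratio of €85.26 ÷ €254.81 = 0.3346.
Break-even revenue = fixed costs × price ÷ CM = €5,358,900 × €254.81 ÷ €85.26 = €16,015,732.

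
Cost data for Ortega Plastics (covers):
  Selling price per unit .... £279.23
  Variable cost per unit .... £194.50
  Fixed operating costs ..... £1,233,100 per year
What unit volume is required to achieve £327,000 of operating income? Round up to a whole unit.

18,413 covers

Unit CM = price − variable cost = £279.23 − £194.50 = £84.73.
Required volume = (fixed costs + target profit) ÷ CM = (£1,233,100 + £327,000) ÷ £84.73 = 18,412.60, so 18,413 covers.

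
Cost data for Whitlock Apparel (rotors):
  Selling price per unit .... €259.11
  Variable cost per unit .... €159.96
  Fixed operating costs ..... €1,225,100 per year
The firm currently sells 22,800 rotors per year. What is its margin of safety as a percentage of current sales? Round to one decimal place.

Contribution margin per unit = €259.11 − €159.96 = €99.15. Break-even units = €1,225,100 ÷ €99.15 = 12,356.03; break-even revenue = 12,356.03 × €259.11 = €3,201,569.95.
Actual sales revenue = 22,800 × €259.11 = €5,907,708.00.
Margin of safety = (€5,907,708.00 − €3,201,569.95) ÷ €5,907,708.00 = 45.8%.

45.8%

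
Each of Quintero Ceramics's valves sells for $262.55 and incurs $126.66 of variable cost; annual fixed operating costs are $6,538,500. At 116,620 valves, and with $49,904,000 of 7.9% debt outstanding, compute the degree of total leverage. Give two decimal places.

2.95

Total contribution margin = 116,620 × $135.89 = $15,847,491.80.
Operating income = contribution − fixed costs = $15,847,491.80 − $6,538,500 = $9,308,991.80. Interest = $3,942,416.00.
DOL = $15,847,491.80 ÷ $9,308,991.80 = 1.7024; DFL = $9,308,991.80 ÷ $5,366,575.80 = 1.7346.
Combined leverage = 1.7024 × 1.7346 = 2.9530.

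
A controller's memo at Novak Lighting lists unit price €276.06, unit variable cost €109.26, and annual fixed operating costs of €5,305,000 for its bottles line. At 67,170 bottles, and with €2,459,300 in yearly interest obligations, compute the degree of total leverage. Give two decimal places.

At 67,170 units, contribution = 67,170 × €166.80 = €11,203,956.00.
EBIT = €11,203,956.00 − €5,305,000 = €5,898,956.00. Interest = €2,459,300.00, so EBIT − I = €3,439,656.00.
DCL = contribution ÷ (EBIT − I) = €11,203,956.00 ÷ €3,439,656.00 = 3.2573.

3.26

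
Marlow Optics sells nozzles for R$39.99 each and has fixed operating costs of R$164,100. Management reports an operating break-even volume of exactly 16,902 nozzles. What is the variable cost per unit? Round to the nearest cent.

Contribution per unit must be FC / Q = R$164,100 / 16,902 = R$9.7089.
Hence VC = price − CM = R$39.99 − R$9.7089 = R$30.28.

R$30.28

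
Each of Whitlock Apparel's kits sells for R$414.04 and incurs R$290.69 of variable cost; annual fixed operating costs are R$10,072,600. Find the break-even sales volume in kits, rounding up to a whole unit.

81,659 kits

Contribution margin per unit = R$414.04 − R$290.69 = R$123.35.
Break-even volume = fixed costs ÷ CM per unit = R$10,072,600 ÷ R$123.35 = 81,658.69, so 81,659 kits.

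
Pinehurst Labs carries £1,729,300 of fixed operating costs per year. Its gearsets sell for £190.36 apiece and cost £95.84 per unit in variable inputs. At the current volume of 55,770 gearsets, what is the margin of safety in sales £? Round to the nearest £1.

Unit CM = price − variable cost = £190.36 − £95.84 = £94.52. Break-even units = £1,729,300 ÷ £94.52 = 18,295.60; break-even revenue = 18,295.60 × £190.36 = £3,482,750.19.
Actual sales revenue = 55,770 × £190.36 = £10,616,377.20.
Margin of safety = £10,616,377.20 − £3,482,750.19 = £7,133,627.

£7,133,627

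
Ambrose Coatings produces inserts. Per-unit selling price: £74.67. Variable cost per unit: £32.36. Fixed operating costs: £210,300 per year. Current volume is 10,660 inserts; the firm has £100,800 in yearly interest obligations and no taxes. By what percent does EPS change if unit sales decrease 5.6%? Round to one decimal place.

Total contribution margin = 10,660 × £42.31 = £451,024.60.
Subtracting fixed costs: EBIT = £451,024.60 − £210,300 = £240,724.60.
After interest of £100,800.00, pre-tax earnings = £139,924.60.
DCL = total CM / (EBIT − I) = £451,024.60 / £139,924.60 = 3.2233.
%ΔEPS = DCL × %ΔSales = 3.2233 × -5.6% = -18.1%.

-18.1%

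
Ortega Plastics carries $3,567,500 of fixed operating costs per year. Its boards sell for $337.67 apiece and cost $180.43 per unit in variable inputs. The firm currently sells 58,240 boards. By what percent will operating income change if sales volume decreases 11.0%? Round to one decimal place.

-18.0%

Contribution at this volume is 58,240 × $157.24 = $9,157,657.60.
Subtracting fixed costs: EBIT = $9,157,657.60 − $3,567,500 = $5,590,157.60.
DOL = contribution ÷ EBIT = $9,157,657.60 ÷ $5,590,157.60 = 1.6382.
So EBIT moves 1.6382 × (-11.0%) = -18.0%.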